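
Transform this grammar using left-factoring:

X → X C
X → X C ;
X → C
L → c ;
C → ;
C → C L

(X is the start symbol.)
X → X C X'
X' → ε
X' → ;
X → C
L → c ;
C → ;
C → C L

Left-factoring transforms A → αβ₁ | αβ₂ into A → αA' and A' → β₁ | β₂
(α is the longest common prefix among the alternatives). Repeat until
no nonterminal has two alternatives with a common prefix.

Round 1: X has alternatives sharing prefix 'X C'. Introduce X': X → X C X'
  Add: X' → ε
  Add: X' → ;

No remaining common prefixes — done.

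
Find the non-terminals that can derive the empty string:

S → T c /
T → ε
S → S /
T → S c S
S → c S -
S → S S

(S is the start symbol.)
{ 'T' }

ε-productions: T → ε
So T is immediately nullable.
No further non-terminal can be added: every production for the remaining non-terminals contains a terminal or a non-nullable non-terminal.
Nullable = { 'T' }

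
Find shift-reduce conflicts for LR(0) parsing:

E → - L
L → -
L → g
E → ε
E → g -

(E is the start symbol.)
A shift-reduce conflict occurs when an LR(0) state has both:
  - a complete (reduce) item [A → α .] (dot at the end), and
  - a shift item [B → β . c γ] (dot before a terminal).

Augment with E' → E and build the canonical LR(0) collection (I0 = CLOSURE({[E' → . E]}), then GOTO on every symbol after a dot until no new states appear). It has 8 states:
  I0: { [E → . - L], [E → . g -], [E → .], [E' → . E] }  — shift, reduce
  I1: { [E → - . L], [L → . -], [L → . g] }  — shift
  I2: { [E' → E .] }  — accept
  I3: { [E → g . -] }  — shift
  I4: { [E → g - .] }  — reduce
  I5: { [L → - .] }  — reduce
  I6: { [E → - L .] }  — reduce
  I7: { [L → g .] }  — reduce

I0 contains reduce item [E → .] and shift items [E → . - L], [E → . g -] — shift-reduce conflict.

Answer: Yes — I0: [E → .] vs [E → . - L]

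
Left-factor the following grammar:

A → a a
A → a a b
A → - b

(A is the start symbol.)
A → a a A'
A' → ε
A' → b
A → - b

Left-factoring transforms A → αβ₁ | αβ₂ into A → αA' and A' → β₁ | β₂
(α is the longest common prefix among the alternatives). Repeat until
no nonterminal has two alternatives with a common prefix.

Round 1: A has alternatives sharing prefix 'a a'. Introduce A': A → a a A'
  Add: A' → ε
  Add: A' → b

No remaining common prefixes — done.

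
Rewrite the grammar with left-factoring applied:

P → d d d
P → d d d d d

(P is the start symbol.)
Left-factoring transforms A → αβ₁ | αβ₂ into A → αA' and A' → β₁ | β₂
(α is the longest common prefix among the alternatives). Repeat until
no nonterminal has two alternatives with a common prefix.

Round 1: P has alternatives sharing prefix 'd d d'. Introduce P': P → d d d P'
  Add: P' → ε
  Add: P' → d d

No remaining common prefixes — done.

Resulting grammar:
P → d d d P'
P' → ε
P' → d d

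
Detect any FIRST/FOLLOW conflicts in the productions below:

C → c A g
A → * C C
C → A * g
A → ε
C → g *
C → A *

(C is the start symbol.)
Yes. A → '*' C C with FOLLOW(A) on { '*' }

Nullable non-terminals: A.

A: nullable alternative(s) A → ε; FOLLOW(A) = { '*', 'g' }
  A → * C C: FIRST \ {ε} = { '*' } — overlaps FOLLOW(A) on { '*' }: CONFLICT
  A → ε: FIRST \ {ε} = { } — this is the only nullable alternative, skip

C has no nullable alternative, so no FIRST/FOLLOW check is needed there.

So the grammar has 1 FIRST/FOLLOW conflict (marked CONFLICT above).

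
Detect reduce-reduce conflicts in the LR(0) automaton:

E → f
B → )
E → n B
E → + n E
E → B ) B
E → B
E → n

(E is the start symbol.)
No reduce-reduce conflicts

Augment with E' → E and build the canonical LR(0) collection (I0 = CLOSURE({[E' → . E]}), then GOTO on every symbol after a dot until no new states appear). It has 12 states:
  I0: { [B → . )], [E → . + n E], [E → . B ) B], [E → . B], [E → . f], [E → . n B], [E → . n], [E' → . E] }  — shift
  I1: { [B → ) .] }  — reduce
  I2: { [E → + . n E] }  — shift
  I3: { [E → B . ) B], [E → B .] }  — shift, reduce
  I4: { [E' → E .] }  — accept
  I5: { [E → f .] }  — reduce
  I6: { [B → . )], [E → n . B], [E → n .] }  — shift, reduce
  I7: { [E → n B .] }  — reduce
  I8: { [B → . )], [E → B ) . B] }  — shift
  I9: { [E → B ) B .] }  — reduce
  I10: { [B → . )], [E → + n . E], [E → . + n E], [E → . B ) B], [E → . B], [E → . f], [E → . n B], [E → . n] }  — shift
  I11: { [E → + n E .] }  — reduce

No state contains more than one complete item.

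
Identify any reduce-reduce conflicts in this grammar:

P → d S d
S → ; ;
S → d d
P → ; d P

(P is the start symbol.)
A reduce-reduce conflict occurs when an LR(0) state has two complete items [A → α .] and [B → β .] — both call for a reduction, and with no lookahead the parser cannot choose between them.

Augment with P' → P and build the canonical LR(0) collection (I0 = CLOSURE({[P' → . P]}), then GOTO on every symbol after a dot until no new states appear). It has 12 states:
  I0: { [P → . ; d P], [P → . d S d], [P' → . P] }  — shift
  I1: { [P → ; . d P] }  — shift
  I2: { [P' → P .] }  — accept
  I3: { [P → d . S d], [S → . ; ;], [S → . d d] }  — shift
  I4: { [S → ; . ;] }  — shift
  I5: { [P → d S . d] }  — shift
  I6: { [S → d . d] }  — shift
  I7: { [S → d d .] }  — reduce
  I8: { [P → d S d .] }  — reduce
  I9: { [S → ; ; .] }  — reduce
  I10: { [P → . ; d P], [P → . d S d], [P → ; d . P] }  — shift
  I11: { [P → ; d P .] }  — reduce

No state contains more than one complete item.

Answer: No reduce-reduce conflicts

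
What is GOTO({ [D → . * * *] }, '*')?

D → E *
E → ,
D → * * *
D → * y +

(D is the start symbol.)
GOTO(I, '*') = CLOSURE({ [A → αX.β] : [A → α.Xβ] ∈ I, X = '*' })

Items with dot before '*', with the dot advanced:
  [D → . * * *] → [D → * . * *]
Closure adds nothing (no advanced item has the dot before a non-terminal).

GOTO = { [D → * . * *] }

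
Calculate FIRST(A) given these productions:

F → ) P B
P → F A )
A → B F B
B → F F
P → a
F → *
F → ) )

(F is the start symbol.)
To compute FIRST(A), examine every production with A on the left-hand side, reading each right-hand side left to right until a non-nullable symbol is reached.

FIRST sets of the other non-terminals involved (by the same procedure, iterated to a fixed point):
  FIRST(B) = { ')', '*' }

From A → B F B:
  - B is a non-terminal: add FIRST(B) \ {ε} = { ')', '*' }
    B is not nullable, so stop

Collecting: FIRST(A) = { ')', '*' }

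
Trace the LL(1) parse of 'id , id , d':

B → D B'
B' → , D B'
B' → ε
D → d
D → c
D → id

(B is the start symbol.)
LL(1) parsing maintains a stack (initially the start symbol over $) and the input. At each step: if the stack top is a terminal, match it against the current input token; if it is a non-terminal N, replace it with the RHS of M[N, lookahead] (the unique production whose predict set contains the lookahead).

Stack is shown with the top on the left.

Stack     Input          Action
-------------------------------
B $       id , id , d $  output B → D B'
D B' $    id , id , d $  output D → id
id B' $   id , id , d $  match 'id'
B' $      , id , d $     output B' → , D B'
, D B' $  , id , d $     match ','
D B' $    id , d $       output D → id
id B' $   id , d $       match 'id'
B' $      , d $          output B' → , D B'
, D B' $  , d $          match ','
D B' $    d $            output D → d
d B' $    d $            match 'd'
B' $      $              output B' → ε
$         $              accept

The string is accepted.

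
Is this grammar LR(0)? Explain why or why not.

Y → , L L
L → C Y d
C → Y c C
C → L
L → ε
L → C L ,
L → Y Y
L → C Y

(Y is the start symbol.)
No. Shift-reduce conflict between [L → .] and [Y → . , L L]

A grammar is LR(0) if no state in the canonical LR(0) collection has:
  - both a shift item (dot before a terminal) and a complete item (shift-reduce conflict), or
  - two or more complete items (reduce-reduce conflict; the accept item [Y' → Y .] counts as a complete item here).

Augment with Y' → Y and build the canonical LR(0) collection (I0 = CLOSURE({[Y' → . Y]}), then GOTO on every symbol after a dot until no new states appear). It has 15 states:
  I0: { [Y → . , L L], [Y' → . Y] }  — shift
  I1: { [C → . L], [C → . Y c C], [L → . C L ,], [L → . C Y d], [L → . C Y], [L → . Y Y], [L → .], [Y → , . L L], [Y → . , L L] }  — shift, reduce
  I2: { [Y' → Y .] }  — accept
  I3: { [C → . L], [C → . Y c C], [L → . C L ,], [L → . C Y d], [L → . C Y], [L → . Y Y], [L → .], [L → C . L ,], [L → C . Y d], [L → C . Y], [Y → . , L L] }  — shift, reduce
  I4: { [C → . L], [C → . Y c C], [C → L .], [L → . C L ,], [L → . C Y d], [L → . C Y], [L → . Y Y], [L → .], [Y → , L . L], [Y → . , L L] }  — shift, 2 reduces
  I5: { [C → Y . c C], [L → Y . Y], [Y → . , L L] }  — shift
  I6: { [L → Y Y .] }  — reduce
  I7: { [C → . L], [C → . Y c C], [C → Y c . C], [L → . C L ,], [L → . C Y d], [L → . C Y], [L → . Y Y], [L → .], [Y → . , L L] }  — shift, reduce
  I8: { [C → . L], [C → . Y c C], [C → Y c C .], [L → . C L ,], [L → . C Y d], [L → . C Y], [L → . Y Y], [L → .], [L → C . L ,], [L → C . Y d], [L → C . Y], [Y → . , L L] }  — shift, 2 reduces
  I9: { [C → L .] }  — reduce
  I10: { [C → L .], [L → C L . ,] }  — shift, reduce
  I11: { [C → Y . c C], [L → C Y . d], [L → C Y .], [L → Y . Y], [Y → . , L L] }  — shift, reduce
  I12: { [L → C Y d .] }  — reduce
  I13: { [L → C L , .] }  — reduce
  I14: { [C → L .], [Y → , L L .] }  — 2 reduces

Conflict in state I1:
  Shift-reduce conflict between [L → .] and [Y → . , L L]
So the grammar is NOT LR(0).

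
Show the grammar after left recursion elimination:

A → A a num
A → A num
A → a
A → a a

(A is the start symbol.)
A → a A'
A → a a A'
A' → a num A'
A' → num A'
A' → ε

A is directly left-recursive. The standard transformation for
  A → A α₁ | ... | A α_m | β₁ | ... | β_n
is
  A  → β₁ A' | ... | β_n A'
  A' → α₁ A' | ... | α_m A' | ε

A → a becomes A → a A'
A → a a becomes A → a a A'
A → A a num becomes A' → a num A'
A → A num becomes A' → num A'
Add A' → ε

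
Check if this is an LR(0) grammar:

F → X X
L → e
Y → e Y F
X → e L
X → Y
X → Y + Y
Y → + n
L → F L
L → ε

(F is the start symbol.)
A grammar is LR(0) if no state in the canonical LR(0) collection has:
  - both a shift item (dot before a terminal) and a complete item (shift-reduce conflict), or
  - two or more complete items (reduce-reduce conflict; the accept item [F' → F .] counts as a complete item here).

Augment with F' → F and build the canonical LR(0) collection (I0 = CLOSURE({[F' → . F]}), then GOTO on every symbol after a dot until no new states appear). It has 19 states:
  I0: { [F → . X X], [F' → . F], [X → . Y + Y], [X → . Y], [X → . e L], [Y → . + n], [Y → . e Y F] }  — shift
  I1: { [Y → + . n] }  — shift
  I2: { [F' → F .] }  — accept
  I3: { [F → X . X], [X → . Y + Y], [X → . Y], [X → . e L], [Y → . + n], [Y → . e Y F] }  — shift
  I4: { [X → Y . + Y], [X → Y .] }  — shift, reduce
  I5: { [F → . X X], [L → . F L], [L → . e], [L → .], [X → . Y + Y], [X → . Y], [X → . e L], [X → e . L], [Y → . + n], [Y → . e Y F], [Y → e . Y F] }  — shift, reduce
  I6: { [F → . X X], [L → . F L], [L → . e], [L → .], [L → F . L], [X → . Y + Y], [X → . Y], [X → . e L], [Y → . + n], [Y → . e Y F] }  — shift, reduce
  I7: { [X → e L .] }  — reduce
  I8: { [F → . X X], [X → . Y + Y], [X → . Y], [X → . e L], [X → Y . + Y], [X → Y .], [Y → . + n], [Y → . e Y F], [Y → e Y . F] }  — shift, reduce
  I9: { [F → . X X], [L → . F L], [L → . e], [L → .], [L → e .], [X → . Y + Y], [X → . Y], [X → . e L], [X → e . L], [Y → . + n], [Y → . e Y F], [Y → e . Y F] }  — shift, 2 reduces
  I10: { [X → Y + . Y], [Y → + . n], [Y → . + n], [Y → . e Y F] }  — shift
  I11: { [Y → e Y F .] }  — reduce
  I12: { [X → Y + Y .] }  — reduce
  I13: { [Y → . + n], [Y → . e Y F], [Y → e . Y F] }  — shift
  I14: { [Y → + n .] }  — reduce
  I15: { [F → . X X], [X → . Y + Y], [X → . Y], [X → . e L], [Y → . + n], [Y → . e Y F], [Y → e Y . F] }  — shift
  I16: { [L → F L .] }  — reduce
  I17: { [X → Y + . Y], [Y → . + n], [Y → . e Y F] }  — shift
  I18: { [F → X X .] }  — reduce

Conflict in state I4:
  Shift-reduce conflict between [X → Y .] and [X → Y . + Y]
So the grammar is NOT LR(0).

Answer: No. Shift-reduce conflict between [X → Y .] and [X → Y . + Y]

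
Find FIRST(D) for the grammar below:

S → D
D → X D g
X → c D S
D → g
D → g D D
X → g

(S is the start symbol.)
{ 'c', 'g' }

FIRST sets of the other non-terminals involved (by the same procedure, iterated to a fixed point):
  FIRST(X) = { 'c', 'g' }

From D → X D g:
  - X is a non-terminal: add FIRST(X) \ {ε} = { 'c', 'g' }
    X is not nullable, so stop
From D → g:
  - g is a terminal: add 'g' and stop
From D → g D D:
  - g is a terminal: add 'g' and stop

Collecting: FIRST(D) = { 'c', 'g' }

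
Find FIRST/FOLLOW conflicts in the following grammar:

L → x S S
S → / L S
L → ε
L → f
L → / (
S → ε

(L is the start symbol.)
Nullable non-terminals: L, S.

L: nullable alternative(s) L → ε; FOLLOW(L) = { $, '/' }
  L → x S S: FIRST \ {ε} = { 'x' } — disjoint from FOLLOW(L)
  L → ε: FIRST \ {ε} = { } — this is the only nullable alternative, skip
  L → f: FIRST \ {ε} = { 'f' } — disjoint from FOLLOW(L)
  L → / (: FIRST \ {ε} = { '/' } — overlaps FOLLOW(L) on { '/' }: CONFLICT

S: nullable alternative(s) S → ε; FOLLOW(S) = { $, '/' }
  S → / L S: FIRST \ {ε} = { '/' } — overlaps FOLLOW(S) on { '/' }: CONFLICT
  S → ε: FIRST \ {ε} = { } — this is the only nullable alternative, skip

So the grammar has 2 FIRST/FOLLOW conflicts (marked CONFLICT above).

Answer: Yes. L → '/' '(' with FOLLOW(L) on { '/' }; S → '/' L S with FOLLOW(S) on { '/' }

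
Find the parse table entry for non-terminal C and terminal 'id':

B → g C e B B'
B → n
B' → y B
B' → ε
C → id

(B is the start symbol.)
To find M[C, 'id'], we find productions for C where 'id' is in the predict set (PREDICT(N → α) = (FIRST(α) \ {ε}) ∪ (FOLLOW(N) if α ⇒* ε)).

C → id: PREDICT = { 'id' }
  'id' is in predict set, so this production goes in M[C, 'id']

M[C, 'id'] = C → id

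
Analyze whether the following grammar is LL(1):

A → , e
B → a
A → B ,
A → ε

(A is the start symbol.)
A grammar is LL(1) if for each non-terminal N with multiple productions, the predict sets of those productions are pairwise disjoint, where PREDICT(N → α) = (FIRST(α) \ {ε}) ∪ (FOLLOW(N) if α ⇒* ε).

Relevant sets:
  FIRST(B) = { 'a' }
  FOLLOW(A) = { $ }

For A:
  PREDICT(A → ',' e) = { ',' }
  PREDICT(A → B ',') = { 'a' }
  PREDICT(A → ε) = { $ }
B has a single production, so nothing to check there.

All predict sets are disjoint. The grammar IS LL(1).

Answer: Yes, the grammar is LL(1).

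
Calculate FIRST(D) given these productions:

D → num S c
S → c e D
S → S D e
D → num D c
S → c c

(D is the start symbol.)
{ 'num' }

To compute FIRST(D), examine every production with D on the left-hand side, reading each right-hand side left to right until a non-nullable symbol is reached.

From D → num S c:
  - num is a terminal: add 'num' and stop
From D → num D c:
  - num is a terminal: add 'num' and stop

Collecting: FIRST(D) = { 'num' }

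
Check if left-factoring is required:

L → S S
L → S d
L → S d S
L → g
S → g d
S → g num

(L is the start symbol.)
Left-factoring is needed when two productions for the same non-terminal
share a common prefix on the right-hand side.

Productions for L:
  L → S S
  L → S d
  L → S d S
  L → g
Productions for S:
  S → g d
  S → g num

Found common prefix 'S' in productions for L
Found common prefix 'g' in productions for S

Answer: Yes, L has productions with common prefix 'S'; S has productions with common prefix 'g'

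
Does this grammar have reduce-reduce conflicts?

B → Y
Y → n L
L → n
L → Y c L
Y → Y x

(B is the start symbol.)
No reduce-reduce conflicts

Augment with B' → B and build the canonical LR(0) collection (I0 = CLOSURE({[B' → . B]}), then GOTO on every symbol after a dot until no new states appear). It has 10 states:
  I0: { [B → . Y], [B' → . B], [Y → . Y x], [Y → . n L] }  — shift
  I1: { [B' → B .] }  — accept
  I2: { [B → Y .], [Y → Y . x] }  — shift, reduce
  I3: { [L → . Y c L], [L → . n], [Y → . Y x], [Y → . n L], [Y → n . L] }  — shift
  I4: { [Y → n L .] }  — reduce
  I5: { [L → Y . c L], [Y → Y . x] }  — shift
  I6: { [L → . Y c L], [L → . n], [L → n .], [Y → . Y x], [Y → . n L], [Y → n . L] }  — shift, reduce
  I7: { [L → . Y c L], [L → . n], [L → Y c . L], [Y → . Y x], [Y → . n L] }  — shift
  I8: { [Y → Y x .] }  — reduce
  I9: { [L → Y c L .] }  — reduce

No state contains more than one complete item.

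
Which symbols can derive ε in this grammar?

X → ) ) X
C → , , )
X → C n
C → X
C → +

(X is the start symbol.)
A non-terminal is nullable if it can derive ε (the empty string): either it has an ε-production, or it has a production whose right-hand side consists entirely of nullable non-terminals.

There are no ε-productions, so no non-terminal can derive ε.
No non-terminals are nullable.

Answer: None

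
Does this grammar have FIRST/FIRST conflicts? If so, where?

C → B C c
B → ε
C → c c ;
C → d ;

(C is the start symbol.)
FIRST sets of the non-terminals at (or reachable through a nullable prefix from) the front of some alternative:
  FIRST(B) = { ε }
  FIRST(C) = { 'c', 'd' }

Productions for C:
  C → B C c: FIRST = { 'c', 'd' }
  C → c c ;: FIRST = { 'c' }
  C → d ;: FIRST = { 'd' }
B has only one production, so no FIRST/FIRST conflict is possible there.

Conflict for C: C → B C c and C → c c ;
  Overlap: { 'c' }
Conflict for C: C → B C c and C → d ;
  Overlap: { 'd' }

Answer: Yes. C → B C c / C → c c ';' on { 'c' }; C → B C c / C → d ';' on { 'd' }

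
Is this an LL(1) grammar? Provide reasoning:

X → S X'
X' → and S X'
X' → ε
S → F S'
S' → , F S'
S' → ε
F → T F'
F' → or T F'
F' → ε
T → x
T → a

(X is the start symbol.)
Yes, the grammar is LL(1).

A grammar is LL(1) if for each non-terminal N with multiple productions, the predict sets of those productions are pairwise disjoint, where PREDICT(N → α) = (FIRST(α) \ {ε}) ∪ (FOLLOW(N) if α ⇒* ε).

Relevant sets:
  FOLLOW(X') = { $ }
  FOLLOW(S') = { $, 'and' }
  FOLLOW(F') = { $, ',', 'and' }

For X':
  PREDICT(X' → and S X') = { 'and' }
  PREDICT(X' → ε) = { $ }
For S':
  PREDICT(S' → ',' F S') = { ',' }
  PREDICT(S' → ε) = { $, 'and' }
For F':
  PREDICT(F' → or T F') = { 'or' }
  PREDICT(F' → ε) = { $, ',', 'and' }
For T:
  PREDICT(T → x) = { 'x' }
  PREDICT(T → a) = { 'a' }
X, S, F have a single production, so nothing to check there.

All predict sets are disjoint. The grammar IS LL(1).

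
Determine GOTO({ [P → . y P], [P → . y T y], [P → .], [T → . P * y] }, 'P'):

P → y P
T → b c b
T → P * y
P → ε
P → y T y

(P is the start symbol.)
{ [T → P . * y] }

GOTO(I, 'P') = CLOSURE({ [A → αX.β] : [A → α.Xβ] ∈ I, X = 'P' })

Items with dot before 'P', with the dot advanced:
  [T → . P * y] → [T → P . * y]
Closure adds nothing (no advanced item has the dot before a non-terminal).

GOTO = { [T → P . * y] }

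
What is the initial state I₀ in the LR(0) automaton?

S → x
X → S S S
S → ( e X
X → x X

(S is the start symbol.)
First, augment the grammar with S' → S
I₀ = CLOSURE({ [S' → . S] }):
  [S' → . S] has the dot before S: add [S → . x], [S → . ( e X]
No further items can be added.

I₀ = { [S → . ( e X], [S → . x], [S' → . S] }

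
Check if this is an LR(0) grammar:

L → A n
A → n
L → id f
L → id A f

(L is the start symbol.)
Augment with L' → L and build the canonical LR(0) collection (I0 = CLOSURE({[L' → . L]}), then GOTO on every symbol after a dot until no new states appear). It has 9 states:
  I0: { [A → . n], [L → . A n], [L → . id A f], [L → . id f], [L' → . L] }  — shift
  I1: { [L → A . n] }  — shift
  I2: { [L' → L .] }  — accept
  I3: { [A → . n], [L → id . A f], [L → id . f] }  — shift
  I4: { [A → n .] }  — reduce
  I5: { [L → id A . f] }  — shift
  I6: { [L → id f .] }  — reduce
  I7: { [L → id A f .] }  — reduce
  I8: { [L → A n .] }  — reduce

Every state is either a pure shift/goto state or contains exactly one complete item and nothing to shift — no conflicts. The grammar is LR(0).

Answer: Yes, the grammar is LR(0)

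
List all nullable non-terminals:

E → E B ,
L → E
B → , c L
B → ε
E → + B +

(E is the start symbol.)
{ 'B' }

ε-productions: B → ε
So B is immediately nullable.
No further non-terminal can be added: every production for the remaining non-terminals contains a terminal or a non-nullable non-terminal.
Nullable = { 'B' }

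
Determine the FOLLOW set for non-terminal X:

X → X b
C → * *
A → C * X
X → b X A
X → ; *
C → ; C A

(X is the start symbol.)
{ $, '*', ';', 'b' }

To compute FOLLOW(X), find every occurrence of X on a right-hand side N → α X β: add FIRST(β) \ {ε}, and if β is empty or nullable also add FOLLOW(N). Iterate to a fixed point.

X is the start symbol, so $ ∈ FOLLOW(X).
In X → X b: X is followed by b, add FIRST(b) \ {ε} = { 'b' }
In A → C * X: X is at the end, add FOLLOW(A)
In X → b X A: X is followed by A, add FIRST(A) \ {ε} = { '*', ';' }

The FOLLOW sets referred to above (computed the same way, to a fixed point):
  FOLLOW(A) = { $, '*', ';', 'b' }

Taking the union: FOLLOW(X) = { $, '*', ';', 'b' }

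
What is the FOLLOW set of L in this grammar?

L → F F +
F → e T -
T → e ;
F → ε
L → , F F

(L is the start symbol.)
{ $ }

To compute FOLLOW(L), find every occurrence of L on a right-hand side N → α L β: add FIRST(β) \ {ε}, and if β is empty or nullable also add FOLLOW(N). Iterate to a fixed point.

L is the start symbol, so $ ∈ FOLLOW(L).
L does not occur on any right-hand side.

Taking the union: FOLLOW(L) = { $ }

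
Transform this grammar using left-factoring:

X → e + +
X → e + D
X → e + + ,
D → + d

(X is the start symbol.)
Left-factoring transforms A → αβ₁ | αβ₂ into A → αA' and A' → β₁ | β₂
(α is the longest common prefix among the alternatives). Repeat until
no nonterminal has two alternatives with a common prefix.

Round 1: X has alternatives sharing prefix 'e +'. Introduce X': X → e + X'
  Add: X' → +
  Add: X' → D
  Add: X' → + ,

Round 2: X' has alternatives sharing prefix '+'. Introduce X'': X' → + X''
  Add: X'' → ε
  Add: X'' → ,

No remaining common prefixes — done.

Resulting grammar:
X → e + X'
X' → + X''
X'' → ε
X'' → ,
X' → D
D → + d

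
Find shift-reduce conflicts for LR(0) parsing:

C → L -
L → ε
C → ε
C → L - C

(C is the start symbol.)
No shift-reduce conflicts

A shift-reduce conflict occurs when an LR(0) state has both:
  - a complete (reduce) item [A → α .] (dot at the end), and
  - a shift item [B → β . c γ] (dot before a terminal).

Augment with C' → C and build the canonical LR(0) collection (I0 = CLOSURE({[C' → . C]}), then GOTO on every symbol after a dot until no new states appear). It has 5 states:
  I0: { [C → . L - C], [C → . L -], [C → .], [C' → . C], [L → .] }  — 2 reduces
  I1: { [C' → C .] }  — accept
  I2: { [C → L . - C], [C → L . -] }  — shift
  I3: { [C → . L - C], [C → . L -], [C → .], [C → L - . C], [C → L - .], [L → .] }  — 3 reduces
  I4: { [C → L - C .] }  — reduce

No state contains both a complete item and a shift item.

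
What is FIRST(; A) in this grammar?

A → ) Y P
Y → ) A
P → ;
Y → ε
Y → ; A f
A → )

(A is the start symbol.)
To compute FIRST(; A), process the symbols left to right:
Symbol ; is a terminal. Add ';' and stop.
FIRST(; A) = { ';' }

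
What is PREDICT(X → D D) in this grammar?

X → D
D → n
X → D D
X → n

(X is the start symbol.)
PREDICT(X → D D) = (FIRST(RHS) \ {ε}) ∪ (FOLLOW(X) if ε ∈ FIRST(RHS), i.e. RHS ⇒* ε)
FIRST(D) = { 'n' }
FIRST(D D) = { 'n' }
ε ∉ FIRST(D D), so FOLLOW(X) is not added.
PREDICT(X → D D) = { 'n' }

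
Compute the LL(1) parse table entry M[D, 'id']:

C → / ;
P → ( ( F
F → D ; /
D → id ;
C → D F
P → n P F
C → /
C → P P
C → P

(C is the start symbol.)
To find M[D, 'id'], we find productions for D where 'id' is in the predict set (PREDICT(N → α) = (FIRST(α) \ {ε}) ∪ (FOLLOW(N) if α ⇒* ε)).

D → id ;: PREDICT = { 'id' }
  'id' is in predict set, so this production goes in M[D, 'id']

M[D, 'id'] = D → id ;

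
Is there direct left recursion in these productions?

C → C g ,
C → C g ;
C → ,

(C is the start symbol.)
Direct left recursion occurs when N → N α for some non-terminal N (the right-hand side begins with the left-hand side itself).

C → C g ,: LEFT RECURSIVE (starts with C)
C → C g ;: LEFT RECURSIVE (starts with C)
C → ,: starts with ','

The grammar has direct left recursion on: C.

Answer: Yes, C is left-recursive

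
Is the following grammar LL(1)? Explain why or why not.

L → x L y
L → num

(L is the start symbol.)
A grammar is LL(1) if for each non-terminal N with multiple productions, the predict sets of those productions are pairwise disjoint, where PREDICT(N → α) = (FIRST(α) \ {ε}) ∪ (FOLLOW(N) if α ⇒* ε).

For L:
  PREDICT(L → x L y) = { 'x' }
  PREDICT(L → num) = { 'num' }

All predict sets are disjoint. The grammar IS LL(1).

Answer: Yes, the grammar is LL(1).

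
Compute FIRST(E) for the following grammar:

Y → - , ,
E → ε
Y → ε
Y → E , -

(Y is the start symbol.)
{ ε }

To compute FIRST(E), examine every production with E on the left-hand side, reading each right-hand side left to right until a non-nullable symbol is reached.

From E → ε:
  - ε-production, so ε ∈ FIRST(E)

Collecting: FIRST(E) = { ε }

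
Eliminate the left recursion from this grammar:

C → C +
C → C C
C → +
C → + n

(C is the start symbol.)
C → + C'
C → + n C'
C' → + C'
C' → C C'
C' → ε

C is directly left-recursive. The standard transformation for
  A → A α₁ | ... | A α_m | β₁ | ... | β_n
is
  A  → β₁ A' | ... | β_n A'
  A' → α₁ A' | ... | α_m A' | ε

C → + becomes C → + C'
C → + n becomes C → + n C'
C → C + becomes C' → + C'
C → C C becomes C' → C C'
Add C' → ε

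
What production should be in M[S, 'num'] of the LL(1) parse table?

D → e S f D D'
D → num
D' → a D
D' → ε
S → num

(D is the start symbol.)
To find M[S, 'num'], we find productions for S where 'num' is in the predict set (PREDICT(N → α) = (FIRST(α) \ {ε}) ∪ (FOLLOW(N) if α ⇒* ε)).

S → num: PREDICT = { 'num' }
  'num' is in predict set, so this production goes in M[S, 'num']

M[S, 'num'] = S → num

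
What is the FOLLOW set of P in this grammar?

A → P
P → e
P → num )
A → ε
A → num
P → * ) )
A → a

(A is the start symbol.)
{ $ }

In A → P: P is at the end, add FOLLOW(A)

The FOLLOW sets referred to above (computed the same way, to a fixed point):
  FOLLOW(A) = { $ }

Taking the union: FOLLOW(P) = { $ }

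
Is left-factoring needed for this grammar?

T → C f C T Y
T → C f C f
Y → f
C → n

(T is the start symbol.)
Yes, T has productions with common prefix 'C f C'

Left-factoring is needed when two productions for the same non-terminal
share a common prefix on the right-hand side.

Productions for T:
  T → C f C T Y
  T → C f C f

Found common prefix 'C f C' in productions for T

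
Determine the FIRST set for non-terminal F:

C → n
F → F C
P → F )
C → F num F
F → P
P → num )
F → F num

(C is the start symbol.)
FIRST sets of the other non-terminals involved (by the same procedure, iterated to a fixed point):
  FIRST(P) = { 'num' }

From F → F C:
  - F is the symbol being defined: contributes nothing new
    F is not nullable, so stop
From F → P:
  - P is a non-terminal: add FIRST(P) \ {ε} = { 'num' }
    P is not nullable, so stop
From F → F num:
  - F is the symbol being defined: contributes nothing new
    F is not nullable, so stop

Collecting: FIRST(F) = { 'num' }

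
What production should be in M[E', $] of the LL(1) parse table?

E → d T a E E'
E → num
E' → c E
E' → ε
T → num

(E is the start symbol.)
E' → ε

To find M[E', $], we find productions for E' where $ is in the predict set (PREDICT(N → α) = (FIRST(α) \ {ε}) ∪ (FOLLOW(N) if α ⇒* ε)).

Relevant sets:
  FOLLOW(E') = { $, 'c' }

E' → c E: PREDICT = { 'c' }
E' → ε: PREDICT = { $, 'c' }
  $ is in predict set, so this production goes in M[E', $]

M[E', $] = E' → ε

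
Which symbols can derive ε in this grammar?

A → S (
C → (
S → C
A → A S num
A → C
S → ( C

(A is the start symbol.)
A non-terminal is nullable if it can derive ε (the empty string): either it has an ε-production, or it has a production whose right-hand side consists entirely of nullable non-terminals.

There are no ε-productions, so no non-terminal can derive ε.
No non-terminals are nullable.

Answer: None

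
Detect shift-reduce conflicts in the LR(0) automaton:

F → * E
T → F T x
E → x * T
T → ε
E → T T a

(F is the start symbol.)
A shift-reduce conflict occurs when an LR(0) state has both:
  - a complete (reduce) item [A → α .] (dot at the end), and
  - a shift item [B → β . c γ] (dot before a terminal).

Augment with F' → F and build the canonical LR(0) collection (I0 = CLOSURE({[F' → . F]}), then GOTO on every symbol after a dot until no new states appear). It has 13 states:
  I0: { [F → . * E], [F' → . F] }  — shift
  I1: { [E → . T T a], [E → . x * T], [F → * . E], [F → . * E], [T → . F T x], [T → .] }  — shift, reduce
  I2: { [F' → F .] }  — accept
  I3: { [F → * E .] }  — reduce
  I4: { [F → . * E], [T → . F T x], [T → .], [T → F . T x] }  — shift, reduce
  I5: { [E → T . T a], [F → . * E], [T → . F T x], [T → .] }  — shift, reduce
  I6: { [E → x . * T] }  — shift
  I7: { [E → x * . T], [F → . * E], [T → . F T x], [T → .] }  — shift, reduce
  I8: { [E → x * T .] }  — reduce
  I9: { [E → T T . a] }  — shift
  I10: { [E → T T a .] }  — reduce
  I11: { [T → F T . x] }  — shift
  I12: { [T → F T x .] }  — reduce

I1 contains reduce item [T → .] and shift items [E → . x * T], [F → . * E] — shift-reduce conflict.
I4 contains reduce item [T → .] and shift item [F → . * E] — shift-reduce conflict.
I5 contains reduce item [T → .] and shift item [F → . * E] — shift-reduce conflict.
I7 contains reduce item [T → .] and shift item [F → . * E] — shift-reduce conflict.

Answer: Yes — I1: [T → .] vs [E → . x * T]; I4: [T → .] vs [F → . * E]; I5: [T → .] vs [F → . * E]; I7: [T → .] vs [F → . * E]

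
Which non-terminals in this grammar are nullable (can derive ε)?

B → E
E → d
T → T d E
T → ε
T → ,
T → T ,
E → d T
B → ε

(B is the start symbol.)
{ 'B', 'T' }

A non-terminal is nullable if it can derive ε (the empty string): either it has an ε-production, or it has a production whose right-hand side consists entirely of nullable non-terminals.

ε-productions: T → ε, B → ε
So T, B are immediately nullable.
No further non-terminal can be added: every production for the remaining non-terminals contains a terminal or a non-nullable non-terminal.
Nullable = { 'B', 'T' }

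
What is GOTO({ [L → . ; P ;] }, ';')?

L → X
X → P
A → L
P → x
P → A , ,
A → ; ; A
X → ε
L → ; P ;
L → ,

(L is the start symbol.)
{ [A → . ; ; A], [A → . L], [L → . ,], [L → . ; P ;], [L → . X], [L → ; . P ;], [P → . A , ,], [P → . x], [X → . P], [X → .] }

GOTO(I, ';') = CLOSURE({ [A → αX.β] : [A → α.Xβ] ∈ I, X = ';' })

Items with dot before ';', with the dot advanced:
  [L → . ; P ;] → [L → ; . P ;]
Closure of the advanced items:
  [L → ; . P ;] has the dot before P: add [P → . x], [P → . A , ,]
  [P → . A , ,] has the dot before A: add [A → . L], [A → . ; ; A]
  [A → . L] has the dot before L: add [L → . X], [L → . ; P ;], [L → . ,]
  [L → . X] has the dot before X: add [X → . P], [X → .]

GOTO = { [A → . ; ; A], [A → . L], [L → . ,], [L → . ; P ;], [L → . X], [L → ; . P ;], [P → . A , ,], [P → . x], [X → . P], [X → .] }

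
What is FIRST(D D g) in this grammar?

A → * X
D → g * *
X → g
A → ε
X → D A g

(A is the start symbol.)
FIRST sets of the non-terminals involved (from the grammar, by fixed-point iteration):
  FIRST(D) = { 'g' }

To compute FIRST(D D g), process the symbols left to right:
Symbol D is a non-terminal. Add FIRST(D) \ {ε} = { 'g' }
D is not nullable (ε ∉ FIRST(D)), so stop here.
FIRST(D D g) = { 'g' }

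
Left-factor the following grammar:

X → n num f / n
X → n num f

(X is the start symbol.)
X → n num f X'
X' → / n
X' → ε

Left-factoring transforms A → αβ₁ | αβ₂ into A → αA' and A' → β₁ | β₂
(α is the longest common prefix among the alternatives). Repeat until
no nonterminal has two alternatives with a common prefix.

Round 1: X has alternatives sharing prefix 'n num f'. Introduce X': X → n num f X'
  Add: X' → / n
  Add: X' → ε

No remaining common prefixes — done.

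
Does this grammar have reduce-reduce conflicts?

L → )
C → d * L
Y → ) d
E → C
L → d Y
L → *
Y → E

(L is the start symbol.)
No reduce-reduce conflicts

A reduce-reduce conflict occurs when an LR(0) state has two complete items [A → α .] and [B → β .] — both call for a reduction, and with no lookahead the parser cannot choose between them.

Augment with L' → L and build the canonical LR(0) collection (I0 = CLOSURE({[L' → . L]}), then GOTO on every symbol after a dot until no new states appear). It has 13 states:
  I0: { [L → . )], [L → . *], [L → . d Y], [L' → . L] }  — shift
  I1: { [L → ) .] }  — reduce
  I2: { [L → * .] }  — reduce
  I3: { [L' → L .] }  — accept
  I4: { [C → . d * L], [E → . C], [L → d . Y], [Y → . ) d], [Y → . E] }  — shift
  I5: { [Y → ) . d] }  — shift
  I6: { [E → C .] }  — reduce
  I7: { [Y → E .] }  — reduce
  I8: { [L → d Y .] }  — reduce
  I9: { [C → d . * L] }  — shift
  I10: { [C → d * . L], [L → . )], [L → . *], [L → . d Y] }  — shift
  I11: { [C → d * L .] }  — reduce
  I12: { [Y → ) d .] }  — reduce

No state contains more than one complete item.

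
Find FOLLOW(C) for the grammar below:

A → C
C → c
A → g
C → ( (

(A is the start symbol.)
{ $ }

To compute FOLLOW(C), find every occurrence of C on a right-hand side N → α C β: add FIRST(β) \ {ε}, and if β is empty or nullable also add FOLLOW(N). Iterate to a fixed point.

In A → C: C is at the end, add FOLLOW(A)

The FOLLOW sets referred to above (computed the same way, to a fixed point):
  FOLLOW(A) = { $ }

Taking the union: FOLLOW(C) = { $ }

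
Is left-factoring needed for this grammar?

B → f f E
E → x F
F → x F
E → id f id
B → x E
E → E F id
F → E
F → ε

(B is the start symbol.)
Left-factoring is needed when two productions for the same non-terminal
share a common prefix on the right-hand side.

Productions for B:
  B → f f E
  B → x E
Productions for E:
  E → x F
  E → id f id
  E → E F id
Productions for F:
  F → x F
  F → E
  F → ε

No common prefixes found.

Answer: No, left-factoring is not needed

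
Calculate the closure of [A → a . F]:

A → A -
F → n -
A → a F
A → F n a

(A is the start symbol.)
{ [A → a . F], [F → . n -] }

Start with: [A → a . F]
  [A → a . F] has the dot before F: add [F → . n -]
No further items can be added.

CLOSURE = { [A → a . F], [F → . n -] }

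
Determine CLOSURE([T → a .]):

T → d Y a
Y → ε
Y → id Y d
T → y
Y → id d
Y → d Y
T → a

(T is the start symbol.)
Start with: [T → a .]
The dot is at the end, so nothing is added.

CLOSURE = { [T → a .] }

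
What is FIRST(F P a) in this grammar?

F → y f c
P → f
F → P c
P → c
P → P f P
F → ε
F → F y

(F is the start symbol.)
{ 'c', 'f', 'y' }

FIRST sets of the non-terminals involved (from the grammar, by fixed-point iteration):
  FIRST(F) = { 'c', 'f', 'y', ε }
  FIRST(P) = { 'c', 'f' }

To compute FIRST(F P a), process the symbols left to right:
Symbol F is a non-terminal. Add FIRST(F) \ {ε} = { 'c', 'f', 'y' }
F is nullable (ε ∈ FIRST(F)), continue to the next symbol.
Symbol P is a non-terminal. Add FIRST(P) \ {ε} = { 'c', 'f' }
P is not nullable (ε ∉ FIRST(P)), so stop here.
FIRST(F P a) = { 'c', 'f', 'y' }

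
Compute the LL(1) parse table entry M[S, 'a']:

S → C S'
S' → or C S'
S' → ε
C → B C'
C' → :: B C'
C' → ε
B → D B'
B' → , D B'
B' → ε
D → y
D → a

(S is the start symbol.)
S → C S'

To find M[S, 'a'], we find productions for S where 'a' is in the predict set (PREDICT(N → α) = (FIRST(α) \ {ε}) ∪ (FOLLOW(N) if α ⇒* ε)).

Relevant sets:
  FIRST(C) = { 'a', 'y' }

S → C S': PREDICT = { 'a', 'y' }
  'a' is in predict set, so this production goes in M[S, 'a']

M[S, 'a'] = S → C S'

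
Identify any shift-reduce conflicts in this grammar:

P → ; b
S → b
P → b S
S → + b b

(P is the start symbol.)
No shift-reduce conflicts

Augment with P' → P and build the canonical LR(0) collection (I0 = CLOSURE({[P' → . P]}), then GOTO on every symbol after a dot until no new states appear). It has 10 states:
  I0: { [P → . ; b], [P → . b S], [P' → . P] }  — shift
  I1: { [P → ; . b] }  — shift
  I2: { [P' → P .] }  — accept
  I3: { [P → b . S], [S → . + b b], [S → . b] }  — shift
  I4: { [S → + . b b] }  — shift
  I5: { [P → b S .] }  — reduce
  I6: { [S → b .] }  — reduce
  I7: { [S → + b . b] }  — shift
  I8: { [S → + b b .] }  — reduce
  I9: { [P → ; b .] }  — reduce

No state contains both a complete item and a shift item.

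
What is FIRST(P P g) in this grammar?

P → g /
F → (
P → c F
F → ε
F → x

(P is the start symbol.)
{ 'c', 'g' }

FIRST sets of the non-terminals involved (from the grammar, by fixed-point iteration):
  FIRST(P) = { 'c', 'g' }

To compute FIRST(P P g), process the symbols left to right:
Symbol P is a non-terminal. Add FIRST(P) \ {ε} = { 'c', 'g' }
P is not nullable (ε ∉ FIRST(P)), so stop here.
FIRST(P P g) = { 'c', 'g' }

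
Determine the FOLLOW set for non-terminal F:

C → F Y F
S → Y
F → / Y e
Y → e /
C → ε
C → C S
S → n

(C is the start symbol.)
To compute FOLLOW(F), find every occurrence of F on a right-hand side N → α F β: add FIRST(β) \ {ε}, and if β is empty or nullable also add FOLLOW(N). Iterate to a fixed point.

In C → F Y F: F is followed by Y F, add FIRST(Y F) \ {ε} = { 'e' }
In C → F Y F: F is at the end, add FOLLOW(C)

The FOLLOW sets referred to above (computed the same way, to a fixed point):
  FOLLOW(C) = { $, 'e', 'n' }

Taking the union: FOLLOW(F) = { $, 'e', 'n' }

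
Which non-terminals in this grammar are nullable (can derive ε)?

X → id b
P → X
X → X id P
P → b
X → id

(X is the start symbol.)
None

A non-terminal is nullable if it can derive ε (the empty string): either it has an ε-production, or it has a production whose right-hand side consists entirely of nullable non-terminals.

There are no ε-productions, so no non-terminal can derive ε.
No non-terminals are nullable.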